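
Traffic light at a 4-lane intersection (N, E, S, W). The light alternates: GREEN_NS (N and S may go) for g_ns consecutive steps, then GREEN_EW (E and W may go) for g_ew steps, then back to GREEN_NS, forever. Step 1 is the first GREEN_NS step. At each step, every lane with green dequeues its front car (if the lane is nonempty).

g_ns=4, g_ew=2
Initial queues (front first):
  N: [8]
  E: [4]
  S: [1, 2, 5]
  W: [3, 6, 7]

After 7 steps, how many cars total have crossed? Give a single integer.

Answer: 7

Derivation:
Step 1 [NS]: N:car8-GO,E:wait,S:car1-GO,W:wait | queues: N=0 E=1 S=2 W=3
Step 2 [NS]: N:empty,E:wait,S:car2-GO,W:wait | queues: N=0 E=1 S=1 W=3
Step 3 [NS]: N:empty,E:wait,S:car5-GO,W:wait | queues: N=0 E=1 S=0 W=3
Step 4 [NS]: N:empty,E:wait,S:empty,W:wait | queues: N=0 E=1 S=0 W=3
Step 5 [EW]: N:wait,E:car4-GO,S:wait,W:car3-GO | queues: N=0 E=0 S=0 W=2
Step 6 [EW]: N:wait,E:empty,S:wait,W:car6-GO | queues: N=0 E=0 S=0 W=1
Step 7 [NS]: N:empty,E:wait,S:empty,W:wait | queues: N=0 E=0 S=0 W=1
Cars crossed by step 7: 7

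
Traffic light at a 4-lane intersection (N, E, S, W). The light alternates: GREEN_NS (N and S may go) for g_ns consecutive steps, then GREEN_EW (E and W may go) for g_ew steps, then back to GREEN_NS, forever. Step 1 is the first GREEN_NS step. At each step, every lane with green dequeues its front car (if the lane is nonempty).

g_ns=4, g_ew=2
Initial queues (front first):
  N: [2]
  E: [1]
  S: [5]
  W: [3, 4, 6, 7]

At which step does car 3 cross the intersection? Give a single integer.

Step 1 [NS]: N:car2-GO,E:wait,S:car5-GO,W:wait | queues: N=0 E=1 S=0 W=4
Step 2 [NS]: N:empty,E:wait,S:empty,W:wait | queues: N=0 E=1 S=0 W=4
Step 3 [NS]: N:empty,E:wait,S:empty,W:wait | queues: N=0 E=1 S=0 W=4
Step 4 [NS]: N:empty,E:wait,S:empty,W:wait | queues: N=0 E=1 S=0 W=4
Step 5 [EW]: N:wait,E:car1-GO,S:wait,W:car3-GO | queues: N=0 E=0 S=0 W=3
Step 6 [EW]: N:wait,E:empty,S:wait,W:car4-GO | queues: N=0 E=0 S=0 W=2
Step 7 [NS]: N:empty,E:wait,S:empty,W:wait | queues: N=0 E=0 S=0 W=2
Step 8 [NS]: N:empty,E:wait,S:empty,W:wait | queues: N=0 E=0 S=0 W=2
Step 9 [NS]: N:empty,E:wait,S:empty,W:wait | queues: N=0 E=0 S=0 W=2
Step 10 [NS]: N:empty,E:wait,S:empty,W:wait | queues: N=0 E=0 S=0 W=2
Step 11 [EW]: N:wait,E:empty,S:wait,W:car6-GO | queues: N=0 E=0 S=0 W=1
Step 12 [EW]: N:wait,E:empty,S:wait,W:car7-GO | queues: N=0 E=0 S=0 W=0
Car 3 crosses at step 5

5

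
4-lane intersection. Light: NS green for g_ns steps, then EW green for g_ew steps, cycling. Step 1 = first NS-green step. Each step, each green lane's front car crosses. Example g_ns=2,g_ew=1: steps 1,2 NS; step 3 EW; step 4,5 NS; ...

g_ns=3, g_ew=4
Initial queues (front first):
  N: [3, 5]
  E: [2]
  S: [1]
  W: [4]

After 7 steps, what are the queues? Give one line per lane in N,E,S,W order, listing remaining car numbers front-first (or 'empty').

Step 1 [NS]: N:car3-GO,E:wait,S:car1-GO,W:wait | queues: N=1 E=1 S=0 W=1
Step 2 [NS]: N:car5-GO,E:wait,S:empty,W:wait | queues: N=0 E=1 S=0 W=1
Step 3 [NS]: N:empty,E:wait,S:empty,W:wait | queues: N=0 E=1 S=0 W=1
Step 4 [EW]: N:wait,E:car2-GO,S:wait,W:car4-GO | queues: N=0 E=0 S=0 W=0

N: empty
E: empty
S: empty
W: empty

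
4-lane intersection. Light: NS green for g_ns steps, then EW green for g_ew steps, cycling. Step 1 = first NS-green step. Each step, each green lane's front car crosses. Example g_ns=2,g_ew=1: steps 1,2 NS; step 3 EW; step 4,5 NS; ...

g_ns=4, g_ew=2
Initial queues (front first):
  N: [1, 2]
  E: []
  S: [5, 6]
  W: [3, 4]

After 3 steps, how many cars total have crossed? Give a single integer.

Answer: 4

Derivation:
Step 1 [NS]: N:car1-GO,E:wait,S:car5-GO,W:wait | queues: N=1 E=0 S=1 W=2
Step 2 [NS]: N:car2-GO,E:wait,S:car6-GO,W:wait | queues: N=0 E=0 S=0 W=2
Step 3 [NS]: N:empty,E:wait,S:empty,W:wait | queues: N=0 E=0 S=0 W=2
Cars crossed by step 3: 4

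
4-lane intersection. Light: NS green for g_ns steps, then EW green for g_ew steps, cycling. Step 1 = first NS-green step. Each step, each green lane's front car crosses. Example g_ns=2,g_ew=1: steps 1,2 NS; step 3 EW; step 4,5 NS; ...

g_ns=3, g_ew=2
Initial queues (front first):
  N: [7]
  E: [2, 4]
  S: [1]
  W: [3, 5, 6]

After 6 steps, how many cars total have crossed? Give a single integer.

Step 1 [NS]: N:car7-GO,E:wait,S:car1-GO,W:wait | queues: N=0 E=2 S=0 W=3
Step 2 [NS]: N:empty,E:wait,S:empty,W:wait | queues: N=0 E=2 S=0 W=3
Step 3 [NS]: N:empty,E:wait,S:empty,W:wait | queues: N=0 E=2 S=0 W=3
Step 4 [EW]: N:wait,E:car2-GO,S:wait,W:car3-GO | queues: N=0 E=1 S=0 W=2
Step 5 [EW]: N:wait,E:car4-GO,S:wait,W:car5-GO | queues: N=0 E=0 S=0 W=1
Step 6 [NS]: N:empty,E:wait,S:empty,W:wait | queues: N=0 E=0 S=0 W=1
Cars crossed by step 6: 6

Answer: 6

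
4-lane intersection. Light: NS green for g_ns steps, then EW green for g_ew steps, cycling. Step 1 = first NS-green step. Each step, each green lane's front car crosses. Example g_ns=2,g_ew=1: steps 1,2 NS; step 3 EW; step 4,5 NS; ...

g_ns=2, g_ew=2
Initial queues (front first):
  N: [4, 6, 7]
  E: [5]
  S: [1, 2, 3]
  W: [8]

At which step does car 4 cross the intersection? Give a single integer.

Step 1 [NS]: N:car4-GO,E:wait,S:car1-GO,W:wait | queues: N=2 E=1 S=2 W=1
Step 2 [NS]: N:car6-GO,E:wait,S:car2-GO,W:wait | queues: N=1 E=1 S=1 W=1
Step 3 [EW]: N:wait,E:car5-GO,S:wait,W:car8-GO | queues: N=1 E=0 S=1 W=0
Step 4 [EW]: N:wait,E:empty,S:wait,W:empty | queues: N=1 E=0 S=1 W=0
Step 5 [NS]: N:car7-GO,E:wait,S:car3-GO,W:wait | queues: N=0 E=0 S=0 W=0
Car 4 crosses at step 1

1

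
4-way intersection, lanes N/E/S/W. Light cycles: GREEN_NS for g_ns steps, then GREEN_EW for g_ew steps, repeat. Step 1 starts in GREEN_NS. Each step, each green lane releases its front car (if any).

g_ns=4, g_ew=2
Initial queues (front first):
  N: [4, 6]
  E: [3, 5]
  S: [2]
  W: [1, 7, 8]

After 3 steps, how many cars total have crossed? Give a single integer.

Step 1 [NS]: N:car4-GO,E:wait,S:car2-GO,W:wait | queues: N=1 E=2 S=0 W=3
Step 2 [NS]: N:car6-GO,E:wait,S:empty,W:wait | queues: N=0 E=2 S=0 W=3
Step 3 [NS]: N:empty,E:wait,S:empty,W:wait | queues: N=0 E=2 S=0 W=3
Cars crossed by step 3: 3

Answer: 3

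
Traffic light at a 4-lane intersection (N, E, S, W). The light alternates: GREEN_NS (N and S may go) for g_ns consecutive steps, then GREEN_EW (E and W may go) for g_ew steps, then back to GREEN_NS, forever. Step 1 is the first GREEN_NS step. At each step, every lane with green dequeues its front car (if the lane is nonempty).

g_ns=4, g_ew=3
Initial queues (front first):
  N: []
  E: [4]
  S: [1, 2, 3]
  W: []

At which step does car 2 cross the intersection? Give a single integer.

Step 1 [NS]: N:empty,E:wait,S:car1-GO,W:wait | queues: N=0 E=1 S=2 W=0
Step 2 [NS]: N:empty,E:wait,S:car2-GO,W:wait | queues: N=0 E=1 S=1 W=0
Step 3 [NS]: N:empty,E:wait,S:car3-GO,W:wait | queues: N=0 E=1 S=0 W=0
Step 4 [NS]: N:empty,E:wait,S:empty,W:wait | queues: N=0 E=1 S=0 W=0
Step 5 [EW]: N:wait,E:car4-GO,S:wait,W:empty | queues: N=0 E=0 S=0 W=0
Car 2 crosses at step 2

2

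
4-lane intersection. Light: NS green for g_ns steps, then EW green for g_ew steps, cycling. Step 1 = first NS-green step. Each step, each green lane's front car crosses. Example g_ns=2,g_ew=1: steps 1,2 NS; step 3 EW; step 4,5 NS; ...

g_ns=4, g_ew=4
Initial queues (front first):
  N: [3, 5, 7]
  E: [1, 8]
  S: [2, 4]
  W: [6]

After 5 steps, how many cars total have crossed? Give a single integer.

Step 1 [NS]: N:car3-GO,E:wait,S:car2-GO,W:wait | queues: N=2 E=2 S=1 W=1
Step 2 [NS]: N:car5-GO,E:wait,S:car4-GO,W:wait | queues: N=1 E=2 S=0 W=1
Step 3 [NS]: N:car7-GO,E:wait,S:empty,W:wait | queues: N=0 E=2 S=0 W=1
Step 4 [NS]: N:empty,E:wait,S:empty,W:wait | queues: N=0 E=2 S=0 W=1
Step 5 [EW]: N:wait,E:car1-GO,S:wait,W:car6-GO | queues: N=0 E=1 S=0 W=0
Cars crossed by step 5: 7

Answer: 7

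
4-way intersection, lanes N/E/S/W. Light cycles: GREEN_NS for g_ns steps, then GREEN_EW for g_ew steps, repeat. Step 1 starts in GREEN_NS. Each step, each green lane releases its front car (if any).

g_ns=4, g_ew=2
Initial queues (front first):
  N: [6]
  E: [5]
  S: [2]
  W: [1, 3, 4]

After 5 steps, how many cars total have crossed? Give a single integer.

Step 1 [NS]: N:car6-GO,E:wait,S:car2-GO,W:wait | queues: N=0 E=1 S=0 W=3
Step 2 [NS]: N:empty,E:wait,S:empty,W:wait | queues: N=0 E=1 S=0 W=3
Step 3 [NS]: N:empty,E:wait,S:empty,W:wait | queues: N=0 E=1 S=0 W=3
Step 4 [NS]: N:empty,E:wait,S:empty,W:wait | queues: N=0 E=1 S=0 W=3
Step 5 [EW]: N:wait,E:car5-GO,S:wait,W:car1-GO | queues: N=0 E=0 S=0 W=2
Cars crossed by step 5: 4

Answer: 4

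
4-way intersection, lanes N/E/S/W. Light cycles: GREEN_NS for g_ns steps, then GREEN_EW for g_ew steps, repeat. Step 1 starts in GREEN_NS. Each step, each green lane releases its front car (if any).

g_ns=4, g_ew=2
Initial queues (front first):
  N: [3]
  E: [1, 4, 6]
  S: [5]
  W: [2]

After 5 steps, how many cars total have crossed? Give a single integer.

Step 1 [NS]: N:car3-GO,E:wait,S:car5-GO,W:wait | queues: N=0 E=3 S=0 W=1
Step 2 [NS]: N:empty,E:wait,S:empty,W:wait | queues: N=0 E=3 S=0 W=1
Step 3 [NS]: N:empty,E:wait,S:empty,W:wait | queues: N=0 E=3 S=0 W=1
Step 4 [NS]: N:empty,E:wait,S:empty,W:wait | queues: N=0 E=3 S=0 W=1
Step 5 [EW]: N:wait,E:car1-GO,S:wait,W:car2-GO | queues: N=0 E=2 S=0 W=0
Cars crossed by step 5: 4

Answer: 4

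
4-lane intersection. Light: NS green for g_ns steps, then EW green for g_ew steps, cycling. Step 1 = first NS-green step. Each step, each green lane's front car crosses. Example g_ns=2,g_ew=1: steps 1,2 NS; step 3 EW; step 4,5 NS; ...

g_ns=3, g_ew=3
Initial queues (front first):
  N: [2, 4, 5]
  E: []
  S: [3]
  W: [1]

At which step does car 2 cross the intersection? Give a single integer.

Step 1 [NS]: N:car2-GO,E:wait,S:car3-GO,W:wait | queues: N=2 E=0 S=0 W=1
Step 2 [NS]: N:car4-GO,E:wait,S:empty,W:wait | queues: N=1 E=0 S=0 W=1
Step 3 [NS]: N:car5-GO,E:wait,S:empty,W:wait | queues: N=0 E=0 S=0 W=1
Step 4 [EW]: N:wait,E:empty,S:wait,W:car1-GO | queues: N=0 E=0 S=0 W=0
Car 2 crosses at step 1

1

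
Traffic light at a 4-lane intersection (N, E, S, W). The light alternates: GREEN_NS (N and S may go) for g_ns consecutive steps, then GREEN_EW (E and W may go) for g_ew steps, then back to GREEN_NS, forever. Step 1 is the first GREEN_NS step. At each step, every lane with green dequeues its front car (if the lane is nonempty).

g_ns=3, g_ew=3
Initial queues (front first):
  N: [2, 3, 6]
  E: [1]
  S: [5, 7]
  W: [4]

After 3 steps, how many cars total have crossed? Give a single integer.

Answer: 5

Derivation:
Step 1 [NS]: N:car2-GO,E:wait,S:car5-GO,W:wait | queues: N=2 E=1 S=1 W=1
Step 2 [NS]: N:car3-GO,E:wait,S:car7-GO,W:wait | queues: N=1 E=1 S=0 W=1
Step 3 [NS]: N:car6-GO,E:wait,S:empty,W:wait | queues: N=0 E=1 S=0 W=1
Cars crossed by step 3: 5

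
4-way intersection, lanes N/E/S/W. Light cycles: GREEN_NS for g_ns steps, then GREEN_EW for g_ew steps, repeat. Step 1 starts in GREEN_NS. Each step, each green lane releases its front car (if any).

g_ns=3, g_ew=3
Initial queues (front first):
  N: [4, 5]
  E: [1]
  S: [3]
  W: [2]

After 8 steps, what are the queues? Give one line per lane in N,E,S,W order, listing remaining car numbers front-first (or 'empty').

Step 1 [NS]: N:car4-GO,E:wait,S:car3-GO,W:wait | queues: N=1 E=1 S=0 W=1
Step 2 [NS]: N:car5-GO,E:wait,S:empty,W:wait | queues: N=0 E=1 S=0 W=1
Step 3 [NS]: N:empty,E:wait,S:empty,W:wait | queues: N=0 E=1 S=0 W=1
Step 4 [EW]: N:wait,E:car1-GO,S:wait,W:car2-GO | queues: N=0 E=0 S=0 W=0

N: empty
E: empty
S: empty
W: empty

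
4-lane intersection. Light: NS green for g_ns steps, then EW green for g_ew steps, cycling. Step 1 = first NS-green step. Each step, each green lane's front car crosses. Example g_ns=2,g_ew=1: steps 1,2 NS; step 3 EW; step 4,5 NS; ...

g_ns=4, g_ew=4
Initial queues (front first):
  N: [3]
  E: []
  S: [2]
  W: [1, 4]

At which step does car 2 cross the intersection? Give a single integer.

Step 1 [NS]: N:car3-GO,E:wait,S:car2-GO,W:wait | queues: N=0 E=0 S=0 W=2
Step 2 [NS]: N:empty,E:wait,S:empty,W:wait | queues: N=0 E=0 S=0 W=2
Step 3 [NS]: N:empty,E:wait,S:empty,W:wait | queues: N=0 E=0 S=0 W=2
Step 4 [NS]: N:empty,E:wait,S:empty,W:wait | queues: N=0 E=0 S=0 W=2
Step 5 [EW]: N:wait,E:empty,S:wait,W:car1-GO | queues: N=0 E=0 S=0 W=1
Step 6 [EW]: N:wait,E:empty,S:wait,W:car4-GO | queues: N=0 E=0 S=0 W=0
Car 2 crosses at step 1

1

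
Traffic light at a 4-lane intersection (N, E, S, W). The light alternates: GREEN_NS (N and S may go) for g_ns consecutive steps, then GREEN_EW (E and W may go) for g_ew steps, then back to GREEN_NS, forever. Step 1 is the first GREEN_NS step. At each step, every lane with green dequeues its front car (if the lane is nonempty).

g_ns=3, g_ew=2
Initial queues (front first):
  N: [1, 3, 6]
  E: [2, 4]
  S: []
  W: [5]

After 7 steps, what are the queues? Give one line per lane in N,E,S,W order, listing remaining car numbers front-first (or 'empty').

Step 1 [NS]: N:car1-GO,E:wait,S:empty,W:wait | queues: N=2 E=2 S=0 W=1
Step 2 [NS]: N:car3-GO,E:wait,S:empty,W:wait | queues: N=1 E=2 S=0 W=1
Step 3 [NS]: N:car6-GO,E:wait,S:empty,W:wait | queues: N=0 E=2 S=0 W=1
Step 4 [EW]: N:wait,E:car2-GO,S:wait,W:car5-GO | queues: N=0 E=1 S=0 W=0
Step 5 [EW]: N:wait,E:car4-GO,S:wait,W:empty | queues: N=0 E=0 S=0 W=0

N: empty
E: empty
S: empty
W: empty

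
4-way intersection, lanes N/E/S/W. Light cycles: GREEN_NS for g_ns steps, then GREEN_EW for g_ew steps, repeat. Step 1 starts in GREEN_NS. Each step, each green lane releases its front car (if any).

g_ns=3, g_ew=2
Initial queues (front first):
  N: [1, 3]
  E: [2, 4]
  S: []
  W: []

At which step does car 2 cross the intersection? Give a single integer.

Step 1 [NS]: N:car1-GO,E:wait,S:empty,W:wait | queues: N=1 E=2 S=0 W=0
Step 2 [NS]: N:car3-GO,E:wait,S:empty,W:wait | queues: N=0 E=2 S=0 W=0
Step 3 [NS]: N:empty,E:wait,S:empty,W:wait | queues: N=0 E=2 S=0 W=0
Step 4 [EW]: N:wait,E:car2-GO,S:wait,W:empty | queues: N=0 E=1 S=0 W=0
Step 5 [EW]: N:wait,E:car4-GO,S:wait,W:empty | queues: N=0 E=0 S=0 W=0
Car 2 crosses at step 4

4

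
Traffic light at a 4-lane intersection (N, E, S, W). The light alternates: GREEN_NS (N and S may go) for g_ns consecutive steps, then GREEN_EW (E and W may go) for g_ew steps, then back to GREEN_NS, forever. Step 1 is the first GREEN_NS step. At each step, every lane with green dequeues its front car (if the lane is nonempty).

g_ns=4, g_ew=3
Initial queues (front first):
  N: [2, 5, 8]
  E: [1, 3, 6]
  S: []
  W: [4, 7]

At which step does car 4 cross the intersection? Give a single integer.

Step 1 [NS]: N:car2-GO,E:wait,S:empty,W:wait | queues: N=2 E=3 S=0 W=2
Step 2 [NS]: N:car5-GO,E:wait,S:empty,W:wait | queues: N=1 E=3 S=0 W=2
Step 3 [NS]: N:car8-GO,E:wait,S:empty,W:wait | queues: N=0 E=3 S=0 W=2
Step 4 [NS]: N:empty,E:wait,S:empty,W:wait | queues: N=0 E=3 S=0 W=2
Step 5 [EW]: N:wait,E:car1-GO,S:wait,W:car4-GO | queues: N=0 E=2 S=0 W=1
Step 6 [EW]: N:wait,E:car3-GO,S:wait,W:car7-GO | queues: N=0 E=1 S=0 W=0
Step 7 [EW]: N:wait,E:car6-GO,S:wait,W:empty | queues: N=0 E=0 S=0 W=0
Car 4 crosses at step 5

5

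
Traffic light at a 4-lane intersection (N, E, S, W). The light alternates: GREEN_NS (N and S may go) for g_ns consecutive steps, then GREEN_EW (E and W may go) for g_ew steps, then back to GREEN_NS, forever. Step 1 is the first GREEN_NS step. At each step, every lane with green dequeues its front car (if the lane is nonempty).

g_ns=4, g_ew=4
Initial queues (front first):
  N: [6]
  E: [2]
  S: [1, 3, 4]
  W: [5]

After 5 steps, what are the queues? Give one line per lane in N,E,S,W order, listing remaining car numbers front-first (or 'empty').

Step 1 [NS]: N:car6-GO,E:wait,S:car1-GO,W:wait | queues: N=0 E=1 S=2 W=1
Step 2 [NS]: N:empty,E:wait,S:car3-GO,W:wait | queues: N=0 E=1 S=1 W=1
Step 3 [NS]: N:empty,E:wait,S:car4-GO,W:wait | queues: N=0 E=1 S=0 W=1
Step 4 [NS]: N:empty,E:wait,S:empty,W:wait | queues: N=0 E=1 S=0 W=1
Step 5 [EW]: N:wait,E:car2-GO,S:wait,W:car5-GO | queues: N=0 E=0 S=0 W=0

N: empty
E: empty
S: empty
W: empty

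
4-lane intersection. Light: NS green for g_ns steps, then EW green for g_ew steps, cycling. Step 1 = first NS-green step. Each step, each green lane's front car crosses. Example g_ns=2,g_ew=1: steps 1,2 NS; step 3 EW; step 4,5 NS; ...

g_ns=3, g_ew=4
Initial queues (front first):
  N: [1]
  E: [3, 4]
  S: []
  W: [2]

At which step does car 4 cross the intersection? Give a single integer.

Step 1 [NS]: N:car1-GO,E:wait,S:empty,W:wait | queues: N=0 E=2 S=0 W=1
Step 2 [NS]: N:empty,E:wait,S:empty,W:wait | queues: N=0 E=2 S=0 W=1
Step 3 [NS]: N:empty,E:wait,S:empty,W:wait | queues: N=0 E=2 S=0 W=1
Step 4 [EW]: N:wait,E:car3-GO,S:wait,W:car2-GO | queues: N=0 E=1 S=0 W=0
Step 5 [EW]: N:wait,E:car4-GO,S:wait,W:empty | queues: N=0 E=0 S=0 W=0
Car 4 crosses at step 5

5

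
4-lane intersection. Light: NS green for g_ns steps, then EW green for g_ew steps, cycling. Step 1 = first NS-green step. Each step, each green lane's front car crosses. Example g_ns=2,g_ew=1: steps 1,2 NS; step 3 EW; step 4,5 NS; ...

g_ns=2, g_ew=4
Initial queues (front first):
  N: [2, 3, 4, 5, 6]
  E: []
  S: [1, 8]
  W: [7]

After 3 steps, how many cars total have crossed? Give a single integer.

Answer: 5

Derivation:
Step 1 [NS]: N:car2-GO,E:wait,S:car1-GO,W:wait | queues: N=4 E=0 S=1 W=1
Step 2 [NS]: N:car3-GO,E:wait,S:car8-GO,W:wait | queues: N=3 E=0 S=0 W=1
Step 3 [EW]: N:wait,E:empty,S:wait,W:car7-GO | queues: N=3 E=0 S=0 W=0
Cars crossed by step 3: 5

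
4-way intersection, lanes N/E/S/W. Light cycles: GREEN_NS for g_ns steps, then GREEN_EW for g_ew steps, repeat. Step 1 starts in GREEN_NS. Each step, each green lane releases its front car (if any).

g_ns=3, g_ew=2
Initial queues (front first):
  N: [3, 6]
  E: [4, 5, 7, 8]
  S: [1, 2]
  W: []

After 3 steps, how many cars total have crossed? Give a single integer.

Step 1 [NS]: N:car3-GO,E:wait,S:car1-GO,W:wait | queues: N=1 E=4 S=1 W=0
Step 2 [NS]: N:car6-GO,E:wait,S:car2-GO,W:wait | queues: N=0 E=4 S=0 W=0
Step 3 [NS]: N:empty,E:wait,S:empty,W:wait | queues: N=0 E=4 S=0 W=0
Cars crossed by step 3: 4

Answer: 4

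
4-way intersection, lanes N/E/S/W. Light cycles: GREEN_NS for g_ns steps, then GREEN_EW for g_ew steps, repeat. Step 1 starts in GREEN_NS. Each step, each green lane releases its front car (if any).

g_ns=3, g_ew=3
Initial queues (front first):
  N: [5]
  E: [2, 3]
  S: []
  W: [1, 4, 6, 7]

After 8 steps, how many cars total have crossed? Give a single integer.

Answer: 6

Derivation:
Step 1 [NS]: N:car5-GO,E:wait,S:empty,W:wait | queues: N=0 E=2 S=0 W=4
Step 2 [NS]: N:empty,E:wait,S:empty,W:wait | queues: N=0 E=2 S=0 W=4
Step 3 [NS]: N:empty,E:wait,S:empty,W:wait | queues: N=0 E=2 S=0 W=4
Step 4 [EW]: N:wait,E:car2-GO,S:wait,W:car1-GO | queues: N=0 E=1 S=0 W=3
Step 5 [EW]: N:wait,E:car3-GO,S:wait,W:car4-GO | queues: N=0 E=0 S=0 W=2
Step 6 [EW]: N:wait,E:empty,S:wait,W:car6-GO | queues: N=0 E=0 S=0 W=1
Step 7 [NS]: N:empty,E:wait,S:empty,W:wait | queues: N=0 E=0 S=0 W=1
Step 8 [NS]: N:empty,E:wait,S:empty,W:wait | queues: N=0 E=0 S=0 W=1
Cars crossed by step 8: 6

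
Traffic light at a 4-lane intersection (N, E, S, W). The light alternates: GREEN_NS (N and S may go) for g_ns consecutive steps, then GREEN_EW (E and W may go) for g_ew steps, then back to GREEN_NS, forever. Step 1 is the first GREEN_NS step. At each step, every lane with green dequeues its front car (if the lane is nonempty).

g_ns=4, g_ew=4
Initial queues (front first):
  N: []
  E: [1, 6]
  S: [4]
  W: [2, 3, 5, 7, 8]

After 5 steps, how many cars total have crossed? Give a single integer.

Answer: 3

Derivation:
Step 1 [NS]: N:empty,E:wait,S:car4-GO,W:wait | queues: N=0 E=2 S=0 W=5
Step 2 [NS]: N:empty,E:wait,S:empty,W:wait | queues: N=0 E=2 S=0 W=5
Step 3 [NS]: N:empty,E:wait,S:empty,W:wait | queues: N=0 E=2 S=0 W=5
Step 4 [NS]: N:empty,E:wait,S:empty,W:wait | queues: N=0 E=2 S=0 W=5
Step 5 [EW]: N:wait,E:car1-GO,S:wait,W:car2-GO | queues: N=0 E=1 S=0 W=4
Cars crossed by step 5: 3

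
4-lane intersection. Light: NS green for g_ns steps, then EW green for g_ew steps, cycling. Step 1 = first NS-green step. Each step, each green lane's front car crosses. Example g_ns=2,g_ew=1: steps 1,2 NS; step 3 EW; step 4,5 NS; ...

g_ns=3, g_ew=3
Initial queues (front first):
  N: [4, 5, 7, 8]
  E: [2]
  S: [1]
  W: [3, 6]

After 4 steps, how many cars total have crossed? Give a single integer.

Step 1 [NS]: N:car4-GO,E:wait,S:car1-GO,W:wait | queues: N=3 E=1 S=0 W=2
Step 2 [NS]: N:car5-GO,E:wait,S:empty,W:wait | queues: N=2 E=1 S=0 W=2
Step 3 [NS]: N:car7-GO,E:wait,S:empty,W:wait | queues: N=1 E=1 S=0 W=2
Step 4 [EW]: N:wait,E:car2-GO,S:wait,W:car3-GO | queues: N=1 E=0 S=0 W=1
Cars crossed by step 4: 6

Answer: 6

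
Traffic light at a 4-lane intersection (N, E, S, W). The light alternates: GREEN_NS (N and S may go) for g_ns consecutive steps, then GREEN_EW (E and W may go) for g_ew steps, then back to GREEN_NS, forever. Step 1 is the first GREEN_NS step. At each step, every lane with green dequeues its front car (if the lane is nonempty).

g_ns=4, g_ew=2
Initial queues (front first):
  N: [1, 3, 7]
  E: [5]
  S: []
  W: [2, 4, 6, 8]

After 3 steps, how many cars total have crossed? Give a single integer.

Answer: 3

Derivation:
Step 1 [NS]: N:car1-GO,E:wait,S:empty,W:wait | queues: N=2 E=1 S=0 W=4
Step 2 [NS]: N:car3-GO,E:wait,S:empty,W:wait | queues: N=1 E=1 S=0 W=4
Step 3 [NS]: N:car7-GO,E:wait,S:empty,W:wait | queues: N=0 E=1 S=0 W=4
Cars crossed by step 3: 3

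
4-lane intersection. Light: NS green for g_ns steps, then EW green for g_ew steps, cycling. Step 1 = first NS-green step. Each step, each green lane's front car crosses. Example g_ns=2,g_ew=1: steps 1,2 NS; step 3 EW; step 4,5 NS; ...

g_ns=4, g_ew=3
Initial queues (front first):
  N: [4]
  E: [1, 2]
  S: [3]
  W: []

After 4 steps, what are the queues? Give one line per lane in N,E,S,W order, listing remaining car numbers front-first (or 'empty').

Step 1 [NS]: N:car4-GO,E:wait,S:car3-GO,W:wait | queues: N=0 E=2 S=0 W=0
Step 2 [NS]: N:empty,E:wait,S:empty,W:wait | queues: N=0 E=2 S=0 W=0
Step 3 [NS]: N:empty,E:wait,S:empty,W:wait | queues: N=0 E=2 S=0 W=0
Step 4 [NS]: N:empty,E:wait,S:empty,W:wait | queues: N=0 E=2 S=0 W=0

N: empty
E: 1 2
S: empty
W: empty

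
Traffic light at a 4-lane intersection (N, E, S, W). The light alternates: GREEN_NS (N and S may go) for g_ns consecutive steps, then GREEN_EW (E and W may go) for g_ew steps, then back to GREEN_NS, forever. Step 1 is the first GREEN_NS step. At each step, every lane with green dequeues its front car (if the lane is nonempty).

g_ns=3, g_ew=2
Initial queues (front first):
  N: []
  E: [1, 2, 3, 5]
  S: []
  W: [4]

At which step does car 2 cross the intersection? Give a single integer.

Step 1 [NS]: N:empty,E:wait,S:empty,W:wait | queues: N=0 E=4 S=0 W=1
Step 2 [NS]: N:empty,E:wait,S:empty,W:wait | queues: N=0 E=4 S=0 W=1
Step 3 [NS]: N:empty,E:wait,S:empty,W:wait | queues: N=0 E=4 S=0 W=1
Step 4 [EW]: N:wait,E:car1-GO,S:wait,W:car4-GO | queues: N=0 E=3 S=0 W=0
Step 5 [EW]: N:wait,E:car2-GO,S:wait,W:empty | queues: N=0 E=2 S=0 W=0
Step 6 [NS]: N:empty,E:wait,S:empty,W:wait | queues: N=0 E=2 S=0 W=0
Step 7 [NS]: N:empty,E:wait,S:empty,W:wait | queues: N=0 E=2 S=0 W=0
Step 8 [NS]: N:empty,E:wait,S:empty,W:wait | queues: N=0 E=2 S=0 W=0
Step 9 [EW]: N:wait,E:car3-GO,S:wait,W:empty | queues: N=0 E=1 S=0 W=0
Step 10 [EW]: N:wait,E:car5-GO,S:wait,W:empty | queues: N=0 E=0 S=0 W=0
Car 2 crosses at step 5

5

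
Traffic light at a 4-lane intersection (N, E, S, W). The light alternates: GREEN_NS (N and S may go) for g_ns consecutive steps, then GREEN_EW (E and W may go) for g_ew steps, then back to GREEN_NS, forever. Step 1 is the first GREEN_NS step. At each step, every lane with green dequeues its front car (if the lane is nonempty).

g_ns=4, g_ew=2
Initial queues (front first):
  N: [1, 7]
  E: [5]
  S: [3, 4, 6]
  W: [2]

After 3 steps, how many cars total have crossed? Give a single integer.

Step 1 [NS]: N:car1-GO,E:wait,S:car3-GO,W:wait | queues: N=1 E=1 S=2 W=1
Step 2 [NS]: N:car7-GO,E:wait,S:car4-GO,W:wait | queues: N=0 E=1 S=1 W=1
Step 3 [NS]: N:empty,E:wait,S:car6-GO,W:wait | queues: N=0 E=1 S=0 W=1
Cars crossed by step 3: 5

Answer: 5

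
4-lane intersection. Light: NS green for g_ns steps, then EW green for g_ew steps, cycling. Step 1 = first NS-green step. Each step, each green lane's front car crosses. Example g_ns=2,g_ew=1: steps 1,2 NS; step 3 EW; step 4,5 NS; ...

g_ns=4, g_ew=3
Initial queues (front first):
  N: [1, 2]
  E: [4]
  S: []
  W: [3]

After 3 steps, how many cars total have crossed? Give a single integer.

Step 1 [NS]: N:car1-GO,E:wait,S:empty,W:wait | queues: N=1 E=1 S=0 W=1
Step 2 [NS]: N:car2-GO,E:wait,S:empty,W:wait | queues: N=0 E=1 S=0 W=1
Step 3 [NS]: N:empty,E:wait,S:empty,W:wait | queues: N=0 E=1 S=0 W=1
Cars crossed by step 3: 2

Answer: 2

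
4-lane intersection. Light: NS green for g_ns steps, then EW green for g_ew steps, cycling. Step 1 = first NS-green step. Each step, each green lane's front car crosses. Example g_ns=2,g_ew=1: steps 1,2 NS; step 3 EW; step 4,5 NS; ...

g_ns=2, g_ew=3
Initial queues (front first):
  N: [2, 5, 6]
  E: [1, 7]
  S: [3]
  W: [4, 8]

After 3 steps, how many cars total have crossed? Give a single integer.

Step 1 [NS]: N:car2-GO,E:wait,S:car3-GO,W:wait | queues: N=2 E=2 S=0 W=2
Step 2 [NS]: N:car5-GO,E:wait,S:empty,W:wait | queues: N=1 E=2 S=0 W=2
Step 3 [EW]: N:wait,E:car1-GO,S:wait,W:car4-GO | queues: N=1 E=1 S=0 W=1
Cars crossed by step 3: 5

Answer: 5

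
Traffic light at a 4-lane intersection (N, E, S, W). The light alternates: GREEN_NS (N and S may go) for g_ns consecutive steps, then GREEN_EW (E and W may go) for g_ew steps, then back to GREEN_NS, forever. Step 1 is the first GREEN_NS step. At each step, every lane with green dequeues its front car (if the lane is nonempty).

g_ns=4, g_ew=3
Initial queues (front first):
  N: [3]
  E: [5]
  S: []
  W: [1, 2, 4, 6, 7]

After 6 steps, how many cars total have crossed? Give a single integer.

Step 1 [NS]: N:car3-GO,E:wait,S:empty,W:wait | queues: N=0 E=1 S=0 W=5
Step 2 [NS]: N:empty,E:wait,S:empty,W:wait | queues: N=0 E=1 S=0 W=5
Step 3 [NS]: N:empty,E:wait,S:empty,W:wait | queues: N=0 E=1 S=0 W=5
Step 4 [NS]: N:empty,E:wait,S:empty,W:wait | queues: N=0 E=1 S=0 W=5
Step 5 [EW]: N:wait,E:car5-GO,S:wait,W:car1-GO | queues: N=0 E=0 S=0 W=4
Step 6 [EW]: N:wait,E:empty,S:wait,W:car2-GO | queues: N=0 E=0 S=0 W=3
Cars crossed by step 6: 4

Answer: 4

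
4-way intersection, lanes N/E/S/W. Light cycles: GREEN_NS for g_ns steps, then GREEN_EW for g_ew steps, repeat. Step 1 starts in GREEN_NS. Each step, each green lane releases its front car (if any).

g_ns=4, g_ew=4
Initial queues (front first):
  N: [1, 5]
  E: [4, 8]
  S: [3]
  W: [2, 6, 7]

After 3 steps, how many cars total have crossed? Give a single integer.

Step 1 [NS]: N:car1-GO,E:wait,S:car3-GO,W:wait | queues: N=1 E=2 S=0 W=3
Step 2 [NS]: N:car5-GO,E:wait,S:empty,W:wait | queues: N=0 E=2 S=0 W=3
Step 3 [NS]: N:empty,E:wait,S:empty,W:wait | queues: N=0 E=2 S=0 W=3
Cars crossed by step 3: 3

Answer: 3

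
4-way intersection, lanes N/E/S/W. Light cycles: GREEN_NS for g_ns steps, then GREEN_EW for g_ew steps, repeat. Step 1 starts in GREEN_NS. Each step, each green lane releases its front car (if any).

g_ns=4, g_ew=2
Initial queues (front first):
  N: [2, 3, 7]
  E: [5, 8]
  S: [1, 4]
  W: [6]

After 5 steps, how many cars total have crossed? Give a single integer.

Step 1 [NS]: N:car2-GO,E:wait,S:car1-GO,W:wait | queues: N=2 E=2 S=1 W=1
Step 2 [NS]: N:car3-GO,E:wait,S:car4-GO,W:wait | queues: N=1 E=2 S=0 W=1
Step 3 [NS]: N:car7-GO,E:wait,S:empty,W:wait | queues: N=0 E=2 S=0 W=1
Step 4 [NS]: N:empty,E:wait,S:empty,W:wait | queues: N=0 E=2 S=0 W=1
Step 5 [EW]: N:wait,E:car5-GO,S:wait,W:car6-GO | queues: N=0 E=1 S=0 W=0
Cars crossed by step 5: 7

Answer: 7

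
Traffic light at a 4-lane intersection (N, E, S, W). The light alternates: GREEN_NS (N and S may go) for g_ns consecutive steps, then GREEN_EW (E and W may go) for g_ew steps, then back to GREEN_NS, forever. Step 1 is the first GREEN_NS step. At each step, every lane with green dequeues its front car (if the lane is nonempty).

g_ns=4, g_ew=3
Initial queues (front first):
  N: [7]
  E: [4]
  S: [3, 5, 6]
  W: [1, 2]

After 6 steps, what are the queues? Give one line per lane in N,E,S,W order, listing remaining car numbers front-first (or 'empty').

Step 1 [NS]: N:car7-GO,E:wait,S:car3-GO,W:wait | queues: N=0 E=1 S=2 W=2
Step 2 [NS]: N:empty,E:wait,S:car5-GO,W:wait | queues: N=0 E=1 S=1 W=2
Step 3 [NS]: N:empty,E:wait,S:car6-GO,W:wait | queues: N=0 E=1 S=0 W=2
Step 4 [NS]: N:empty,E:wait,S:empty,W:wait | queues: N=0 E=1 S=0 W=2
Step 5 [EW]: N:wait,E:car4-GO,S:wait,W:car1-GO | queues: N=0 E=0 S=0 W=1
Step 6 [EW]: N:wait,E:empty,S:wait,W:car2-GO | queues: N=0 E=0 S=0 W=0

N: empty
E: empty
S: empty
W: empty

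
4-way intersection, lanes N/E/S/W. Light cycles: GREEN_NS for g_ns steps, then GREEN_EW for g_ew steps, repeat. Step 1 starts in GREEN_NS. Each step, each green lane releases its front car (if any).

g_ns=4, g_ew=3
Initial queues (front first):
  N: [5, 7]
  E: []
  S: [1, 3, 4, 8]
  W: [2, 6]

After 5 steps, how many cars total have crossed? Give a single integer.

Answer: 7

Derivation:
Step 1 [NS]: N:car5-GO,E:wait,S:car1-GO,W:wait | queues: N=1 E=0 S=3 W=2
Step 2 [NS]: N:car7-GO,E:wait,S:car3-GO,W:wait | queues: N=0 E=0 S=2 W=2
Step 3 [NS]: N:empty,E:wait,S:car4-GO,W:wait | queues: N=0 E=0 S=1 W=2
Step 4 [NS]: N:empty,E:wait,S:car8-GO,W:wait | queues: N=0 E=0 S=0 W=2
Step 5 [EW]: N:wait,E:empty,S:wait,W:car2-GO | queues: N=0 E=0 S=0 W=1
Cars crossed by step 5: 7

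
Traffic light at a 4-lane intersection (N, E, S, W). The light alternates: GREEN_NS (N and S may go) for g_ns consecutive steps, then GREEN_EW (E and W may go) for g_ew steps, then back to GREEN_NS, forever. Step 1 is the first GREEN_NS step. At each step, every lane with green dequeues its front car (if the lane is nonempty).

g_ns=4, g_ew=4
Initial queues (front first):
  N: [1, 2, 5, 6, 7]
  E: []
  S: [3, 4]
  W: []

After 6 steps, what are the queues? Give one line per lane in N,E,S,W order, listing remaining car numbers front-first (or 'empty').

Step 1 [NS]: N:car1-GO,E:wait,S:car3-GO,W:wait | queues: N=4 E=0 S=1 W=0
Step 2 [NS]: N:car2-GO,E:wait,S:car4-GO,W:wait | queues: N=3 E=0 S=0 W=0
Step 3 [NS]: N:car5-GO,E:wait,S:empty,W:wait | queues: N=2 E=0 S=0 W=0
Step 4 [NS]: N:car6-GO,E:wait,S:empty,W:wait | queues: N=1 E=0 S=0 W=0
Step 5 [EW]: N:wait,E:empty,S:wait,W:empty | queues: N=1 E=0 S=0 W=0
Step 6 [EW]: N:wait,E:empty,S:wait,W:empty | queues: N=1 E=0 S=0 W=0

N: 7
E: empty
S: empty
W: empty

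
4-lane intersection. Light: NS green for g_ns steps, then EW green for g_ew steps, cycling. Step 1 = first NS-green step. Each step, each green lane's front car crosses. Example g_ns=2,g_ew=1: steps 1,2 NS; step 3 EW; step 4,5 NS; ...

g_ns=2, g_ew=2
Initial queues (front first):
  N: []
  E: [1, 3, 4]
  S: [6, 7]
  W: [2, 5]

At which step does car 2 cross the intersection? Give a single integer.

Step 1 [NS]: N:empty,E:wait,S:car6-GO,W:wait | queues: N=0 E=3 S=1 W=2
Step 2 [NS]: N:empty,E:wait,S:car7-GO,W:wait | queues: N=0 E=3 S=0 W=2
Step 3 [EW]: N:wait,E:car1-GO,S:wait,W:car2-GO | queues: N=0 E=2 S=0 W=1
Step 4 [EW]: N:wait,E:car3-GO,S:wait,W:car5-GO | queues: N=0 E=1 S=0 W=0
Step 5 [NS]: N:empty,E:wait,S:empty,W:wait | queues: N=0 E=1 S=0 W=0
Step 6 [NS]: N:empty,E:wait,S:empty,W:wait | queues: N=0 E=1 S=0 W=0
Step 7 [EW]: N:wait,E:car4-GO,S:wait,W:empty | queues: N=0 E=0 S=0 W=0
Car 2 crosses at step 3

3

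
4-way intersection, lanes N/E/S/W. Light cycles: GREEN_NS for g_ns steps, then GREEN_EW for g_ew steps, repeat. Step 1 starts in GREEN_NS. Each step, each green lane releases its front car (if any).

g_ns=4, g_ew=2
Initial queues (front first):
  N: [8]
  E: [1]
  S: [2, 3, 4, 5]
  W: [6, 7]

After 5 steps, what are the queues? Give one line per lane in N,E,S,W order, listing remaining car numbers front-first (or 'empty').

Step 1 [NS]: N:car8-GO,E:wait,S:car2-GO,W:wait | queues: N=0 E=1 S=3 W=2
Step 2 [NS]: N:empty,E:wait,S:car3-GO,W:wait | queues: N=0 E=1 S=2 W=2
Step 3 [NS]: N:empty,E:wait,S:car4-GO,W:wait | queues: N=0 E=1 S=1 W=2
Step 4 [NS]: N:empty,E:wait,S:car5-GO,W:wait | queues: N=0 E=1 S=0 W=2
Step 5 [EW]: N:wait,E:car1-GO,S:wait,W:car6-GO | queues: N=0 E=0 S=0 W=1

N: empty
E: empty
S: empty
W: 7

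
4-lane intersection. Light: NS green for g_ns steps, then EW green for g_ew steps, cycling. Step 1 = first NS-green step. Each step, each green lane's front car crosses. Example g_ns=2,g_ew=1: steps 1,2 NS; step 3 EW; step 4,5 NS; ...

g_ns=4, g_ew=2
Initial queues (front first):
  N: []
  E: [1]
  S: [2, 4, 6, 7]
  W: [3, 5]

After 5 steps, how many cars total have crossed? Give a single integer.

Answer: 6

Derivation:
Step 1 [NS]: N:empty,E:wait,S:car2-GO,W:wait | queues: N=0 E=1 S=3 W=2
Step 2 [NS]: N:empty,E:wait,S:car4-GO,W:wait | queues: N=0 E=1 S=2 W=2
Step 3 [NS]: N:empty,E:wait,S:car6-GO,W:wait | queues: N=0 E=1 S=1 W=2
Step 4 [NS]: N:empty,E:wait,S:car7-GO,W:wait | queues: N=0 E=1 S=0 W=2
Step 5 [EW]: N:wait,E:car1-GO,S:wait,W:car3-GO | queues: N=0 E=0 S=0 W=1
Cars crossed by step 5: 6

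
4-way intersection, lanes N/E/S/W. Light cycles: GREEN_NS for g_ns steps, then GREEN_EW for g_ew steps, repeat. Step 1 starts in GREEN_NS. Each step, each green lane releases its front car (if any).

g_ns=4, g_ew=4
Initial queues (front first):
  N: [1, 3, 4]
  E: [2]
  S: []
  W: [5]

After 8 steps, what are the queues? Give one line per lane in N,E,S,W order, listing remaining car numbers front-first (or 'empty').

Step 1 [NS]: N:car1-GO,E:wait,S:empty,W:wait | queues: N=2 E=1 S=0 W=1
Step 2 [NS]: N:car3-GO,E:wait,S:empty,W:wait | queues: N=1 E=1 S=0 W=1
Step 3 [NS]: N:car4-GO,E:wait,S:empty,W:wait | queues: N=0 E=1 S=0 W=1
Step 4 [NS]: N:empty,E:wait,S:empty,W:wait | queues: N=0 E=1 S=0 W=1
Step 5 [EW]: N:wait,E:car2-GO,S:wait,W:car5-GO | queues: N=0 E=0 S=0 W=0

N: empty
E: empty
S: empty
W: empty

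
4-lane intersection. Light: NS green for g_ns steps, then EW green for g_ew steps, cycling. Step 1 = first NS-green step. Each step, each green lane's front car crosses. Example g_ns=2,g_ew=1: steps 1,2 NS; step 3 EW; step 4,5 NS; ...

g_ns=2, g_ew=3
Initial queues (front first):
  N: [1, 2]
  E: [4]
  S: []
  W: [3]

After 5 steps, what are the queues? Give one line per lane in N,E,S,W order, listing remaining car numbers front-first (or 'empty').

Step 1 [NS]: N:car1-GO,E:wait,S:empty,W:wait | queues: N=1 E=1 S=0 W=1
Step 2 [NS]: N:car2-GO,E:wait,S:empty,W:wait | queues: N=0 E=1 S=0 W=1
Step 3 [EW]: N:wait,E:car4-GO,S:wait,W:car3-GO | queues: N=0 E=0 S=0 W=0

N: empty
E: empty
S: empty
W: empty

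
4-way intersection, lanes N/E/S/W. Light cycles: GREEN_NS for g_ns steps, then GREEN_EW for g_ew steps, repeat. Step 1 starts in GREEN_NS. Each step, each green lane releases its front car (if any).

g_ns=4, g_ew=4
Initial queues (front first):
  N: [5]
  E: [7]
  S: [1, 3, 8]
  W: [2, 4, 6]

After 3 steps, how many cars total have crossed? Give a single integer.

Step 1 [NS]: N:car5-GO,E:wait,S:car1-GO,W:wait | queues: N=0 E=1 S=2 W=3
Step 2 [NS]: N:empty,E:wait,S:car3-GO,W:wait | queues: N=0 E=1 S=1 W=3
Step 3 [NS]: N:empty,E:wait,S:car8-GO,W:wait | queues: N=0 E=1 S=0 W=3
Cars crossed by step 3: 4

Answer: 4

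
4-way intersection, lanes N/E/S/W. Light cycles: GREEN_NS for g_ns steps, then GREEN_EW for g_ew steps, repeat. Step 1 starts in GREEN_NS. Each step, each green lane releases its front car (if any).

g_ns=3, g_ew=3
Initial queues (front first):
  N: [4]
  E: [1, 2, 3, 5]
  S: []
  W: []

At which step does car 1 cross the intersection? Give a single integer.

Step 1 [NS]: N:car4-GO,E:wait,S:empty,W:wait | queues: N=0 E=4 S=0 W=0
Step 2 [NS]: N:empty,E:wait,S:empty,W:wait | queues: N=0 E=4 S=0 W=0
Step 3 [NS]: N:empty,E:wait,S:empty,W:wait | queues: N=0 E=4 S=0 W=0
Step 4 [EW]: N:wait,E:car1-GO,S:wait,W:empty | queues: N=0 E=3 S=0 W=0
Step 5 [EW]: N:wait,E:car2-GO,S:wait,W:empty | queues: N=0 E=2 S=0 W=0
Step 6 [EW]: N:wait,E:car3-GO,S:wait,W:empty | queues: N=0 E=1 S=0 W=0
Step 7 [NS]: N:empty,E:wait,S:empty,W:wait | queues: N=0 E=1 S=0 W=0
Step 8 [NS]: N:empty,E:wait,S:empty,W:wait | queues: N=0 E=1 S=0 W=0
Step 9 [NS]: N:empty,E:wait,S:empty,W:wait | queues: N=0 E=1 S=0 W=0
Step 10 [EW]: N:wait,E:car5-GO,S:wait,W:empty | queues: N=0 E=0 S=0 W=0
Car 1 crosses at step 4

4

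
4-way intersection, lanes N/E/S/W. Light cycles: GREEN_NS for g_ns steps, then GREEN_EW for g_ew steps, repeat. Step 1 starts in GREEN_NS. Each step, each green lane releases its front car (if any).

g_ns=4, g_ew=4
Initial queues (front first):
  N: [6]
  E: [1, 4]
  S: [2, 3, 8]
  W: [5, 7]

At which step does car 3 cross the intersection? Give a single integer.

Step 1 [NS]: N:car6-GO,E:wait,S:car2-GO,W:wait | queues: N=0 E=2 S=2 W=2
Step 2 [NS]: N:empty,E:wait,S:car3-GO,W:wait | queues: N=0 E=2 S=1 W=2
Step 3 [NS]: N:empty,E:wait,S:car8-GO,W:wait | queues: N=0 E=2 S=0 W=2
Step 4 [NS]: N:empty,E:wait,S:empty,W:wait | queues: N=0 E=2 S=0 W=2
Step 5 [EW]: N:wait,E:car1-GO,S:wait,W:car5-GO | queues: N=0 E=1 S=0 W=1
Step 6 [EW]: N:wait,E:car4-GO,S:wait,W:car7-GO | queues: N=0 E=0 S=0 W=0
Car 3 crosses at step 2

2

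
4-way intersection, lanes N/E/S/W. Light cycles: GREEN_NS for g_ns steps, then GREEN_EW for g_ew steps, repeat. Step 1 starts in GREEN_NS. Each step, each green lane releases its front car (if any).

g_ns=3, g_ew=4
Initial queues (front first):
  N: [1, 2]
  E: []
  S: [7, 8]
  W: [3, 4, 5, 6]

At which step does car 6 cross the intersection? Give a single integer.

Step 1 [NS]: N:car1-GO,E:wait,S:car7-GO,W:wait | queues: N=1 E=0 S=1 W=4
Step 2 [NS]: N:car2-GO,E:wait,S:car8-GO,W:wait | queues: N=0 E=0 S=0 W=4
Step 3 [NS]: N:empty,E:wait,S:empty,W:wait | queues: N=0 E=0 S=0 W=4
Step 4 [EW]: N:wait,E:empty,S:wait,W:car3-GO | queues: N=0 E=0 S=0 W=3
Step 5 [EW]: N:wait,E:empty,S:wait,W:car4-GO | queues: N=0 E=0 S=0 W=2
Step 6 [EW]: N:wait,E:empty,S:wait,W:car5-GO | queues: N=0 E=0 S=0 W=1
Step 7 [EW]: N:wait,E:empty,S:wait,W:car6-GO | queues: N=0 E=0 S=0 W=0
Car 6 crosses at step 7

7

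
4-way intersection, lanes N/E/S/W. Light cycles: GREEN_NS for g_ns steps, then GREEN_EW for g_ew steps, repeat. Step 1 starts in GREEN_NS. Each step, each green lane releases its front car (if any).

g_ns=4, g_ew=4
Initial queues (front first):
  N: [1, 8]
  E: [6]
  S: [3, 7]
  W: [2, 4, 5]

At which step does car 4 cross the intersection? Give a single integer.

Step 1 [NS]: N:car1-GO,E:wait,S:car3-GO,W:wait | queues: N=1 E=1 S=1 W=3
Step 2 [NS]: N:car8-GO,E:wait,S:car7-GO,W:wait | queues: N=0 E=1 S=0 W=3
Step 3 [NS]: N:empty,E:wait,S:empty,W:wait | queues: N=0 E=1 S=0 W=3
Step 4 [NS]: N:empty,E:wait,S:empty,W:wait | queues: N=0 E=1 S=0 W=3
Step 5 [EW]: N:wait,E:car6-GO,S:wait,W:car2-GO | queues: N=0 E=0 S=0 W=2
Step 6 [EW]: N:wait,E:empty,S:wait,W:car4-GO | queues: N=0 E=0 S=0 W=1
Step 7 [EW]: N:wait,E:empty,S:wait,W:car5-GO | queues: N=0 E=0 S=0 W=0
Car 4 crosses at step 6

6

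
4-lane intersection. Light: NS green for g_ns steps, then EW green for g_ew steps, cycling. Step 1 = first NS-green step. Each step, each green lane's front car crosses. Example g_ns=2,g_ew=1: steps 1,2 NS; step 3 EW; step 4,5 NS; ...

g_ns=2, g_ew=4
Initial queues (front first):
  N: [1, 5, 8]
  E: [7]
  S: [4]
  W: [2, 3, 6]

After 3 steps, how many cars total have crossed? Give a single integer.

Step 1 [NS]: N:car1-GO,E:wait,S:car4-GO,W:wait | queues: N=2 E=1 S=0 W=3
Step 2 [NS]: N:car5-GO,E:wait,S:empty,W:wait | queues: N=1 E=1 S=0 W=3
Step 3 [EW]: N:wait,E:car7-GO,S:wait,W:car2-GO | queues: N=1 E=0 S=0 W=2
Cars crossed by step 3: 5

Answer: 5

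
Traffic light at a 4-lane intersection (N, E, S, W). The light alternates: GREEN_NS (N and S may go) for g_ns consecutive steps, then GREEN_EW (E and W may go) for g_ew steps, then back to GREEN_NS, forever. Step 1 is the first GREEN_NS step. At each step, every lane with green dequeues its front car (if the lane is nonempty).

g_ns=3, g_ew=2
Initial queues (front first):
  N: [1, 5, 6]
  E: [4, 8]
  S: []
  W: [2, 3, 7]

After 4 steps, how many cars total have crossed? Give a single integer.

Step 1 [NS]: N:car1-GO,E:wait,S:empty,W:wait | queues: N=2 E=2 S=0 W=3
Step 2 [NS]: N:car5-GO,E:wait,S:empty,W:wait | queues: N=1 E=2 S=0 W=3
Step 3 [NS]: N:car6-GO,E:wait,S:empty,W:wait | queues: N=0 E=2 S=0 W=3
Step 4 [EW]: N:wait,E:car4-GO,S:wait,W:car2-GO | queues: N=0 E=1 S=0 W=2
Cars crossed by step 4: 5

Answer: 5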